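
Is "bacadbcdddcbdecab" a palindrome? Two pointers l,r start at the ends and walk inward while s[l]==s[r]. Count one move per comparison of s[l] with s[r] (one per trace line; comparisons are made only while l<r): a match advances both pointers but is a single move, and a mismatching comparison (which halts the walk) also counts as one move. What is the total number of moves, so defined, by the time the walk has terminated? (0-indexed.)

l=0 r=16: 'b'=='b', l++,r--
l=1 r=15: 'a'=='a', l++,r--
l=2 r=14: 'c'=='c', l++,r--
l=3 r=13: 'a'!='e', stop

4 moves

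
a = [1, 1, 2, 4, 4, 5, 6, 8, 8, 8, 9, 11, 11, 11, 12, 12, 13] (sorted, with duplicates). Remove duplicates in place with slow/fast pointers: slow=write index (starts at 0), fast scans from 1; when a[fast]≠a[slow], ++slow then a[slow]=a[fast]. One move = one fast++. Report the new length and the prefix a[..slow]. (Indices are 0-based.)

(s=0,f=1) a[fast]=1=a[slow] dup → fast++
(s=0,f=2) a[fast]=2≠a[slow]=1 write a[1]=2 → slow++,fast++
(s=1,f=3) a[fast]=4≠a[slow]=2 write a[2]=4 → slow++,fast++
(s=2,f=4) a[fast]=4=a[slow] dup → fast++
(s=2,f=5) a[fast]=5≠a[slow]=4 write a[3]=5 → slow++,fast++
(s=3,f=6) a[fast]=6≠a[slow]=5 write a[4]=6 → slow++,fast++
(s=4,f=7) a[fast]=8≠a[slow]=6 write a[5]=8 → slow++,fast++
(s=5,f=8) a[fast]=8=a[slow] dup → fast++
(s=5,f=9) a[fast]=8=a[slow] dup → fast++
(s=5,f=10) a[fast]=9≠a[slow]=8 write a[6]=9 → slow++,fast++
(s=6,f=11) a[fast]=11≠a[slow]=9 write a[7]=11 → slow++,fast++
(s=7,f=12) a[fast]=11=a[slow] dup → fast++
(s=7,f=13) a[fast]=11=a[slow] dup → fast++
(s=7,f=14) a[fast]=12≠a[slow]=11 write a[8]=12 → slow++,fast++
(s=8,f=15) a[fast]=12=a[slow] dup → fast++
(s=8,f=16) a[fast]=13≠a[slow]=12 write a[9]=13 → slow++,fast++

length 10; prefix = [1, 2, 4, 5, 6, 8, 9, 11, 12, 13]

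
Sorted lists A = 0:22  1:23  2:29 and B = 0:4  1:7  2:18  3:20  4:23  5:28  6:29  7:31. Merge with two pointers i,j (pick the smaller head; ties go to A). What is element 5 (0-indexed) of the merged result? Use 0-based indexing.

[i=0,j=0] A[i]=22>B[j]=4 take 4 → j++
[i=0,j=1] A[i]=22>B[j]=7 take 7 → j++
[i=0,j=2] A[i]=22>B[j]=18 take 18 → j++
[i=0,j=3] A[i]=22>B[j]=20 take 20 → j++
[i=0,j=4] A[i]=22<=B[j]=23 take 22 → i++
[i=1,j=4] A[i]=23<=B[j]=23 take 23 → i++
[i=2,j=4] A[i]=29>B[j]=23 take 23 → j++
[i=2,j=5] A[i]=29>B[j]=28 take 28 → j++
[i=2,j=6] A[i]=29<=B[j]=29 take 29 → i++
[i=3,j=6] A done, take B[j]=29 → j++
[i=3,j=7] A done, take B[j]=31 → j++

merged[5] = 23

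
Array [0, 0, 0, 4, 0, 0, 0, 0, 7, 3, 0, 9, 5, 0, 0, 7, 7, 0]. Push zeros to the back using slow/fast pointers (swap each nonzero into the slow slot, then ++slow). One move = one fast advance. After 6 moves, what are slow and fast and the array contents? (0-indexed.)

slow=1, fast=6, a=[4, 0, 0, 0, 0, 0, 0, 0, 7, 3, 0, 9, 5, 0, 0, 7, 7, 0]

(s=0,f=0) a[fast]=0 → fast++
(s=0,f=1) a[fast]=0 → fast++
(s=0,f=2) a[fast]=0 → fast++
(s=0,f=3) a[fast]=4≠0 swap→a[0]=4 → slow++,fast++
(s=1,f=4) a[fast]=0 → fast++
(s=1,f=5) a[fast]=0 → fast++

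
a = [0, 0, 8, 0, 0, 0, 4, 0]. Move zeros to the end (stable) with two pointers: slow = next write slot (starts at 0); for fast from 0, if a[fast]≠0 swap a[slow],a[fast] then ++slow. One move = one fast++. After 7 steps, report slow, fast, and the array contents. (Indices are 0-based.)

(s=0,f=0) a[fast]=0 → fast++
(s=0,f=1) a[fast]=0 → fast++
(s=0,f=2) a[fast]=8≠0 swap→a[0]=8 → slow++,fast++
(s=1,f=3) a[fast]=0 → fast++
(s=1,f=4) a[fast]=0 → fast++
(s=1,f=5) a[fast]=0 → fast++
(s=1,f=6) a[fast]=4≠0 swap→a[1]=4 → slow++,fast++

slow=2, fast=7, a=[8, 4, 0, 0, 0, 0, 0, 0]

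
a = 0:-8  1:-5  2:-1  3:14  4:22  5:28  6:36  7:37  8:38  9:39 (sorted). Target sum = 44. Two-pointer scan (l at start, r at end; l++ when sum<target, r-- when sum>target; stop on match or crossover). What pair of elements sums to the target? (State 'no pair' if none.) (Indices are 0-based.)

no pair

[0,9] -8+39=31 <44 → l++
[1,9] -5+39=34 <44 → l++
[2,9] -1+39=38 <44 → l++
[3,9] 14+39=53 >44 → r--
[3,8] 14+38=52 >44 → r--
[3,7] 14+37=51 >44 → r--
[3,6] 14+36=50 >44 → r--
[3,5] 14+28=42 <44 → l++
[4,5] 22+28=50 >44 → r--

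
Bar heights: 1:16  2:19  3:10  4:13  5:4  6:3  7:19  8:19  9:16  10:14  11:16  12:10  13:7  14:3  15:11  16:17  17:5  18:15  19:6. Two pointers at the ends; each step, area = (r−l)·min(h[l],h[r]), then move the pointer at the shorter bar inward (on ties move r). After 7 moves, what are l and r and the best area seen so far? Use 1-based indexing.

l=2, r=13, best area=255

[1,19] min(16,6)*18=108 best=108 * → r--
[1,18] min(16,15)*17=255 best=255 * → r--
[1,17] min(16,5)*16=80 best=255 → r--
[1,16] min(16,17)*15=240 best=255 → l++
[2,16] min(19,17)*14=238 best=255 → r--
[2,15] min(19,11)*13=143 best=255 → r--
[2,14] min(19,3)*12=36 best=255 → r--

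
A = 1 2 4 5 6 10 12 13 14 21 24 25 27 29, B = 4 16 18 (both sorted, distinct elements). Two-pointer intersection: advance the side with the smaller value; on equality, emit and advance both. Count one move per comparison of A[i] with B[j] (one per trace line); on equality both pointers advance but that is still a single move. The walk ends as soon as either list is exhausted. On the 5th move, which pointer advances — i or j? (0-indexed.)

i=0 j=0: 1<4, i++
i=1 j=0: 2<4, i++
i=2 j=0: 4==4 emit, i++,j++
i=3 j=1: 5<16, i++
i=4 j=1: 6<16, i++

i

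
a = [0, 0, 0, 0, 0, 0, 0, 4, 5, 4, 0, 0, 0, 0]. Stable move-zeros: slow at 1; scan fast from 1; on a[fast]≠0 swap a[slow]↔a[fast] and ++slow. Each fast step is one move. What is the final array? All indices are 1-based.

[4, 5, 4, 0, 0, 0, 0, 0, 0, 0, 0, 0, 0, 0]

(s=1,f=1) a[fast]=0 → fast++
(s=1,f=2) a[fast]=0 → fast++
(s=1,f=3) a[fast]=0 → fast++
(s=1,f=4) a[fast]=0 → fast++
(s=1,f=5) a[fast]=0 → fast++
(s=1,f=6) a[fast]=0 → fast++
(s=1,f=7) a[fast]=0 → fast++
(s=1,f=8) a[fast]=4≠0 swap→a[1]=4 → slow++,fast++
(s=2,f=9) a[fast]=5≠0 swap→a[2]=5 → slow++,fast++
(s=3,f=10) a[fast]=4≠0 swap→a[3]=4 → slow++,fast++
(s=4,f=11) a[fast]=0 → fast++
(s=4,f=12) a[fast]=0 → fast++
(s=4,f=13) a[fast]=0 → fast++
(s=4,f=14) a[fast]=0 → fast++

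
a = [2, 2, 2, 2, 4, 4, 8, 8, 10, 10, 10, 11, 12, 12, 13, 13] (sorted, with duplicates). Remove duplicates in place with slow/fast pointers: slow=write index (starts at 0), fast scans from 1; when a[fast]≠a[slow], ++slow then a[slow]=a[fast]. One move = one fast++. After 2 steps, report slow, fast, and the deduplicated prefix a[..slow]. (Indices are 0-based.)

slow=0, fast=3, prefix=[2]

(s=0,f=1) a[fast]=2=a[slow] dup → fast++
(s=0,f=2) a[fast]=2=a[slow] dup → fast++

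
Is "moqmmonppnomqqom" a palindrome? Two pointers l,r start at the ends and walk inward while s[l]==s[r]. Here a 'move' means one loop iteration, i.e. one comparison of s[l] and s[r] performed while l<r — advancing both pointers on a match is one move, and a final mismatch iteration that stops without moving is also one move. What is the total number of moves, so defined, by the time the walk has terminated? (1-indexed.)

l=1 r=16: 'm'=='m', l++,r--
l=2 r=15: 'o'=='o', l++,r--
l=3 r=14: 'q'=='q', l++,r--
l=4 r=13: 'm'!='q', stop

4 moves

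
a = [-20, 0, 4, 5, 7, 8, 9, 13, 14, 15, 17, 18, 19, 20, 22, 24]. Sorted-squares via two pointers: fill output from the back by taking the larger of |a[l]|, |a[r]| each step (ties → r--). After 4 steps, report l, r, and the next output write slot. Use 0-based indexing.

l=0 r=15: |-20|<=|24| out[15]=576, r--
l=0 r=14: |-20|<=|22| out[14]=484, r--
l=0 r=13: |-20|<=|20| out[13]=400, r--
l=0 r=12: |-20|>|19| out[12]=400, l++

l=1, r=12, next write slot=11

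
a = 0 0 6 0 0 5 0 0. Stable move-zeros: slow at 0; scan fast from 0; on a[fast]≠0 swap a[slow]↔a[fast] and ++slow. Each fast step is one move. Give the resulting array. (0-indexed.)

slow=0 fast=0: a[fast]=0, fast++
slow=0 fast=1: a[fast]=0, fast++
slow=0 fast=2: a[fast]=6≠0 swap→a[0]=6, slow++,fast++
slow=1 fast=3: a[fast]=0, fast++
slow=1 fast=4: a[fast]=0, fast++
slow=1 fast=5: a[fast]=5≠0 swap→a[1]=5, slow++,fast++
slow=2 fast=6: a[fast]=0, fast++
slow=2 fast=7: a[fast]=0, fast++

[6, 5, 0, 0, 0, 0, 0, 0]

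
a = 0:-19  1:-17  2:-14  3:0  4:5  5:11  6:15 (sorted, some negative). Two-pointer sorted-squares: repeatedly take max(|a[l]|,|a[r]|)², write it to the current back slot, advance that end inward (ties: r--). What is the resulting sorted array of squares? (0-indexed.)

[0, 25, 121, 196, 225, 289, 361]

[0,6] |-19|>|15| out[6]=361 → l++
[1,6] |-17|>|15| out[5]=289 → l++
[2,6] |-14|<=|15| out[4]=225 → r--
[2,5] |-14|>|11| out[3]=196 → l++
[3,5] |0|<=|11| out[2]=121 → r--
[3,4] |0|<=|5| out[1]=25 → r--
[3,3] |0|<=|0| out[0]=0 → r--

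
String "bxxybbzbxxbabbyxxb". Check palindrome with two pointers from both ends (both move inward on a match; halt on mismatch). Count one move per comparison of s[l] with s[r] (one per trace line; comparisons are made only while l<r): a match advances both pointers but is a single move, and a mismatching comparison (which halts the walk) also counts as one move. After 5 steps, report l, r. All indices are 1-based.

l=6, r=13

l=1 r=18: 'b'=='b', l++,r--
l=2 r=17: 'x'=='x', l++,r--
l=3 r=16: 'x'=='x', l++,r--
l=4 r=15: 'y'=='y', l++,r--
l=5 r=14: 'b'=='b', l++,r--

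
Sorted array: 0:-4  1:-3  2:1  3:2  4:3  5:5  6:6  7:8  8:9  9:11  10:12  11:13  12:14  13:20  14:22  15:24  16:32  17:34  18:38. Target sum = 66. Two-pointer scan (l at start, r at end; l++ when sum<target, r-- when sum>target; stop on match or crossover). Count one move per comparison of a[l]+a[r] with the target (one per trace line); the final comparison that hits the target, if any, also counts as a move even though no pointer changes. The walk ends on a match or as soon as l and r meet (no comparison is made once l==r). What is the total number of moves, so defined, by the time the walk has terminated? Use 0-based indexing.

[0,18] -4+38=34 <66 → l++
[1,18] -3+38=35 <66 → l++
[2,18] 1+38=39 <66 → l++
[3,18] 2+38=40 <66 → l++
[4,18] 3+38=41 <66 → l++
[5,18] 5+38=43 <66 → l++
[6,18] 6+38=44 <66 → l++
[7,18] 8+38=46 <66 → l++
[8,18] 9+38=47 <66 → l++
[9,18] 11+38=49 <66 → l++
[10,18] 12+38=50 <66 → l++
[11,18] 13+38=51 <66 → l++
[12,18] 14+38=52 <66 → l++
[13,18] 20+38=58 <66 → l++
[14,18] 22+38=60 <66 → l++
[15,18] 24+38=62 <66 → l++
[16,18] 32+38=70 >66 → r--
[16,17] 32+34=66 → found

18 moves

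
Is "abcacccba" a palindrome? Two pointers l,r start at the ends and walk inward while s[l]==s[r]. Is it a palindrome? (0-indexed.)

[0,8] 'a'=='a' → l++,r--
[1,7] 'b'=='b' → l++,r--
[2,6] 'c'=='c' → l++,r--
[3,5] 'a'!='c' → stop

not a palindrome (mismatch at 3,5)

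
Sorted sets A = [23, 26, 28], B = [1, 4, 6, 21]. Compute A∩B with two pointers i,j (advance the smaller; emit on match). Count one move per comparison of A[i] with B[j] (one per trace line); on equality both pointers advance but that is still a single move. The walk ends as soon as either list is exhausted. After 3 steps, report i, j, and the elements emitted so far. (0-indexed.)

i=0 j=0: 23>1, j++
i=0 j=1: 23>4, j++
i=0 j=2: 23>6, j++

i=0, j=3, emitted=[]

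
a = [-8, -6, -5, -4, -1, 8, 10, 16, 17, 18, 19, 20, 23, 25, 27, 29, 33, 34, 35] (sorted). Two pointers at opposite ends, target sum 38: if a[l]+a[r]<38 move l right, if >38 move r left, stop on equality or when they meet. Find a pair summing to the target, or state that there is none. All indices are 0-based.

[0,18] -8+35=27 <38 → l++
[1,18] -6+35=29 <38 → l++
[2,18] -5+35=30 <38 → l++
[3,18] -4+35=31 <38 → l++
[4,18] -1+35=34 <38 → l++
[5,18] 8+35=43 >38 → r--
[5,17] 8+34=42 >38 → r--
[5,16] 8+33=41 >38 → r--
[5,15] 8+29=37 <38 → l++
[6,15] 10+29=39 >38 → r--
[6,14] 10+27=37 <38 → l++
[7,14] 16+27=43 >38 → r--
[7,13] 16+25=41 >38 → r--
[7,12] 16+23=39 >38 → r--
[7,11] 16+20=36 <38 → l++
[8,11] 17+20=37 <38 → l++
[9,11] 18+20=38 → found

(18, 20)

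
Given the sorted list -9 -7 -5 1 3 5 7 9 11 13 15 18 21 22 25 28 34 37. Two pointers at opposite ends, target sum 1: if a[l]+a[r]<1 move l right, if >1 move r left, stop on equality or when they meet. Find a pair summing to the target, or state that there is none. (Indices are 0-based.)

no pair

l=0 r=17: -9+37=28 >1, r--
l=0 r=16: -9+34=25 >1, r--
l=0 r=15: -9+28=19 >1, r--
l=0 r=14: -9+25=16 >1, r--
l=0 r=13: -9+22=13 >1, r--
l=0 r=12: -9+21=12 >1, r--
l=0 r=11: -9+18=9 >1, r--
l=0 r=10: -9+15=6 >1, r--
l=0 r=9: -9+13=4 >1, r--
l=0 r=8: -9+11=2 >1, r--
l=0 r=7: -9+9=0 <1, l++
l=1 r=7: -7+9=2 >1, r--
l=1 r=6: -7+7=0 <1, l++
l=2 r=6: -5+7=2 >1, r--
l=2 r=5: -5+5=0 <1, l++
l=3 r=5: 1+5=6 >1, r--
l=3 r=4: 1+3=4 >1, r--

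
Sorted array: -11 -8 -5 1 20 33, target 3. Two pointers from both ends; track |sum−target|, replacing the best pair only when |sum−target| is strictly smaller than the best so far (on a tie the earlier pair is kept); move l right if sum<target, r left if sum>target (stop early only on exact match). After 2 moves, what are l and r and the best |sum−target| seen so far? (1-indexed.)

l=1, r=4, best |Δ|=6

[1,6] -11+33=22 d=19 * → r--
[1,5] -11+20=9 d=6 * → r--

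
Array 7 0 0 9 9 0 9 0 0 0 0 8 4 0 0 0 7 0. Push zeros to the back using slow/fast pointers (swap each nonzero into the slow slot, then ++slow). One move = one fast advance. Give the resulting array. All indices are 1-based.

[7, 9, 9, 9, 8, 4, 7, 0, 0, 0, 0, 0, 0, 0, 0, 0, 0, 0]

(s=1,f=1) a[fast]=7≠0 swap→a[1]=7 → slow++,fast++
(s=2,f=2) a[fast]=0 → fast++
(s=2,f=3) a[fast]=0 → fast++
(s=2,f=4) a[fast]=9≠0 swap→a[2]=9 → slow++,fast++
(s=3,f=5) a[fast]=9≠0 swap→a[3]=9 → slow++,fast++
(s=4,f=6) a[fast]=0 → fast++
(s=4,f=7) a[fast]=9≠0 swap→a[4]=9 → slow++,fast++
(s=5,f=8) a[fast]=0 → fast++
(s=5,f=9) a[fast]=0 → fast++
(s=5,f=10) a[fast]=0 → fast++
(s=5,f=11) a[fast]=0 → fast++
(s=5,f=12) a[fast]=8≠0 swap→a[5]=8 → slow++,fast++
(s=6,f=13) a[fast]=4≠0 swap→a[6]=4 → slow++,fast++
(s=7,f=14) a[fast]=0 → fast++
(s=7,f=15) a[fast]=0 → fast++
(s=7,f=16) a[fast]=0 → fast++
(s=7,f=17) a[fast]=7≠0 swap→a[7]=7 → slow++,fast++
(s=8,f=18) a[fast]=0 → fast++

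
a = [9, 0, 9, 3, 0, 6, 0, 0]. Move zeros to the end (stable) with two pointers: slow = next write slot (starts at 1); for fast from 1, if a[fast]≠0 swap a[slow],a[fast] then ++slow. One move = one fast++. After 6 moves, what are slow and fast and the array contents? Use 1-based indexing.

(s=1,f=1) a[fast]=9≠0 swap→a[1]=9 → slow++,fast++
(s=2,f=2) a[fast]=0 → fast++
(s=2,f=3) a[fast]=9≠0 swap→a[2]=9 → slow++,fast++
(s=3,f=4) a[fast]=3≠0 swap→a[3]=3 → slow++,fast++
(s=4,f=5) a[fast]=0 → fast++
(s=4,f=6) a[fast]=6≠0 swap→a[4]=6 → slow++,fast++

slow=5, fast=7, a=[9, 9, 3, 6, 0, 0, 0, 0]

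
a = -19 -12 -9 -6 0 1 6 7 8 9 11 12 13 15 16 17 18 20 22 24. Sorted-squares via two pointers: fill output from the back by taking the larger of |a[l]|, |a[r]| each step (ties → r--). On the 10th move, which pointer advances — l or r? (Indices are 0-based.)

[0,19] |-19|<=|24| out[19]=576 → r--
[0,18] |-19|<=|22| out[18]=484 → r--
[0,17] |-19|<=|20| out[17]=400 → r--
[0,16] |-19|>|18| out[16]=361 → l++
[1,16] |-12|<=|18| out[15]=324 → r--
[1,15] |-12|<=|17| out[14]=289 → r--
[1,14] |-12|<=|16| out[13]=256 → r--
[1,13] |-12|<=|15| out[12]=225 → r--
[1,12] |-12|<=|13| out[11]=169 → r--
[1,11] |-12|<=|12| out[10]=144 → r--

r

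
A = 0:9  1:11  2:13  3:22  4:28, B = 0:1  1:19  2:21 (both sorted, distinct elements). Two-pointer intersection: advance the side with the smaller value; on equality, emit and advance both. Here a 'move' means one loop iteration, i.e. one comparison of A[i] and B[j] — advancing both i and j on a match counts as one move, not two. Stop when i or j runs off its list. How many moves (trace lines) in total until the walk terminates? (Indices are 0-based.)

i=0 j=0: 9>1, j++
i=0 j=1: 9<19, i++
i=1 j=1: 11<19, i++
i=2 j=1: 13<19, i++
i=3 j=1: 22>19, j++
i=3 j=2: 22>21, j++

6 moves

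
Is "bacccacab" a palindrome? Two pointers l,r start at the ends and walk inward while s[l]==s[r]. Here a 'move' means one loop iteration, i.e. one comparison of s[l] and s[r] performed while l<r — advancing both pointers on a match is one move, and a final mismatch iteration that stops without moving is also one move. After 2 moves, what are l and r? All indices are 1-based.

[1,9] 'b'=='b' → l++,r--
[2,8] 'a'=='a' → l++,r--

l=3, r=7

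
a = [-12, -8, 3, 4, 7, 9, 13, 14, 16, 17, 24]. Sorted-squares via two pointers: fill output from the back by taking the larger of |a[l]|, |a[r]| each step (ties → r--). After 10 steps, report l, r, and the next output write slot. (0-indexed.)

l=2, r=2, next write slot=0

[0,10] |-12|<=|24| out[10]=576 → r--
[0,9] |-12|<=|17| out[9]=289 → r--
[0,8] |-12|<=|16| out[8]=256 → r--
[0,7] |-12|<=|14| out[7]=196 → r--
[0,6] |-12|<=|13| out[6]=169 → r--
[0,5] |-12|>|9| out[5]=144 → l++
[1,5] |-8|<=|9| out[4]=81 → r--
[1,4] |-8|>|7| out[3]=64 → l++
[2,4] |3|<=|7| out[2]=49 → r--
[2,3] |3|<=|4| out[1]=16 → r--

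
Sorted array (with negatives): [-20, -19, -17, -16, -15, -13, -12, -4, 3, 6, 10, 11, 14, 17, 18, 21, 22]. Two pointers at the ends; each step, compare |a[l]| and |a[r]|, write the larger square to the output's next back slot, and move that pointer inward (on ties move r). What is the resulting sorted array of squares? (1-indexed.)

l=1 r=17: |-20|<=|22| out[17]=484, r--
l=1 r=16: |-20|<=|21| out[16]=441, r--
l=1 r=15: |-20|>|18| out[15]=400, l++
l=2 r=15: |-19|>|18| out[14]=361, l++
l=3 r=15: |-17|<=|18| out[13]=324, r--
l=3 r=14: |-17|<=|17| out[12]=289, r--
l=3 r=13: |-17|>|14| out[11]=289, l++
l=4 r=13: |-16|>|14| out[10]=256, l++
l=5 r=13: |-15|>|14| out[9]=225, l++
l=6 r=13: |-13|<=|14| out[8]=196, r--
l=6 r=12: |-13|>|11| out[7]=169, l++
l=7 r=12: |-12|>|11| out[6]=144, l++
l=8 r=12: |-4|<=|11| out[5]=121, r--
l=8 r=11: |-4|<=|10| out[4]=100, r--
l=8 r=10: |-4|<=|6| out[3]=36, r--
l=8 r=9: |-4|>|3| out[2]=16, l++
l=9 r=9: |3|<=|3| out[1]=9, r--

[9, 16, 36, 100, 121, 144, 169, 196, 225, 256, 289, 289, 324, 361, 400, 441, 484]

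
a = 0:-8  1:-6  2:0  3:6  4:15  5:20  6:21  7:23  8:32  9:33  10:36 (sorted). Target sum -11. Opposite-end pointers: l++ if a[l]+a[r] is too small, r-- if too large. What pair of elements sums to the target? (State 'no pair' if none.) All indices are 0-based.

[0,10] -8+36=28 >-11 → r--
[0,9] -8+33=25 >-11 → r--
[0,8] -8+32=24 >-11 → r--
[0,7] -8+23=15 >-11 → r--
[0,6] -8+21=13 >-11 → r--
[0,5] -8+20=12 >-11 → r--
[0,4] -8+15=7 >-11 → r--
[0,3] -8+6=-2 >-11 → r--
[0,2] -8+0=-8 >-11 → r--
[0,1] -8+-6=-14 <-11 → l++

no pair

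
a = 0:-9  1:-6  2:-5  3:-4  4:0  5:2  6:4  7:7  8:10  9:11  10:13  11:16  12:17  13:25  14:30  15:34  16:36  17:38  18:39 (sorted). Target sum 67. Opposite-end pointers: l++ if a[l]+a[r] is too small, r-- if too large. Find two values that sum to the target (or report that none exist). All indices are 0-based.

[0,18] -9+39=30 <67 → l++
[1,18] -6+39=33 <67 → l++
[2,18] -5+39=34 <67 → l++
[3,18] -4+39=35 <67 → l++
[4,18] 0+39=39 <67 → l++
[5,18] 2+39=41 <67 → l++
[6,18] 4+39=43 <67 → l++
[7,18] 7+39=46 <67 → l++
[8,18] 10+39=49 <67 → l++
[9,18] 11+39=50 <67 → l++
[10,18] 13+39=52 <67 → l++
[11,18] 16+39=55 <67 → l++
[12,18] 17+39=56 <67 → l++
[13,18] 25+39=64 <67 → l++
[14,18] 30+39=69 >67 → r--
[14,17] 30+38=68 >67 → r--
[14,16] 30+36=66 <67 → l++
[15,16] 34+36=70 >67 → r--

no pair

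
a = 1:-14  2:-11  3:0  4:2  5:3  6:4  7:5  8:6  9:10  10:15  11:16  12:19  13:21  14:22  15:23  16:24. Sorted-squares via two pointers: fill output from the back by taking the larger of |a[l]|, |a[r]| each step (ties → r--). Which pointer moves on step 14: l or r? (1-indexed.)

[1,16] |-14|<=|24| out[16]=576 → r--
[1,15] |-14|<=|23| out[15]=529 → r--
[1,14] |-14|<=|22| out[14]=484 → r--
[1,13] |-14|<=|21| out[13]=441 → r--
[1,12] |-14|<=|19| out[12]=361 → r--
[1,11] |-14|<=|16| out[11]=256 → r--
[1,10] |-14|<=|15| out[10]=225 → r--
[1,9] |-14|>|10| out[9]=196 → l++
[2,9] |-11|>|10| out[8]=121 → l++
[3,9] |0|<=|10| out[7]=100 → r--
[3,8] |0|<=|6| out[6]=36 → r--
[3,7] |0|<=|5| out[5]=25 → r--
[3,6] |0|<=|4| out[4]=16 → r--
[3,5] |0|<=|3| out[3]=9 → r--

r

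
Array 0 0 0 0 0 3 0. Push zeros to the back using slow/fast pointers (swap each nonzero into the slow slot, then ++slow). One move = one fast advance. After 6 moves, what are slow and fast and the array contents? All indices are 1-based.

slow=1 fast=1: a[fast]=0, fast++
slow=1 fast=2: a[fast]=0, fast++
slow=1 fast=3: a[fast]=0, fast++
slow=1 fast=4: a[fast]=0, fast++
slow=1 fast=5: a[fast]=0, fast++
slow=1 fast=6: a[fast]=3≠0 swap→a[1]=3, slow++,fast++

slow=2, fast=7, a=[3, 0, 0, 0, 0, 0, 0]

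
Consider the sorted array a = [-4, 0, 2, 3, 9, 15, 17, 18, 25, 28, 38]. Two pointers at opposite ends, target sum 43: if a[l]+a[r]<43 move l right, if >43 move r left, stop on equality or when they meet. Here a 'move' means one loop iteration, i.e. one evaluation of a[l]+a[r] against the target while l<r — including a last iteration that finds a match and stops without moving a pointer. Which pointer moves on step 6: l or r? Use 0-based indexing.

l

l=0 r=10: -4+38=34 <43, l++
l=1 r=10: 0+38=38 <43, l++
l=2 r=10: 2+38=40 <43, l++
l=3 r=10: 3+38=41 <43, l++
l=4 r=10: 9+38=47 >43, r--
l=4 r=9: 9+28=37 <43, l++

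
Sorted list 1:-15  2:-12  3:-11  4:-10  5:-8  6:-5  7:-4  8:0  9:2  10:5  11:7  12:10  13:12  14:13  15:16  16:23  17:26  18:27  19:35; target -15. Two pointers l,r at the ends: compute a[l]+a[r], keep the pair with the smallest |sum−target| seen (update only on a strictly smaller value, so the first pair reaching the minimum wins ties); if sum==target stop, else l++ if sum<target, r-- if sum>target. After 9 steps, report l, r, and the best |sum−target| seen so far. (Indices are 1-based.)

l=1, r=10, best |Δ|=7

l=1 r=19: -15+35=20 d=35 *, r--
l=1 r=18: -15+27=12 d=27 *, r--
l=1 r=17: -15+26=11 d=26 *, r--
l=1 r=16: -15+23=8 d=23 *, r--
l=1 r=15: -15+16=1 d=16 *, r--
l=1 r=14: -15+13=-2 d=13 *, r--
l=1 r=13: -15+12=-3 d=12 *, r--
l=1 r=12: -15+10=-5 d=10 *, r--
l=1 r=11: -15+7=-8 d=7 *, r--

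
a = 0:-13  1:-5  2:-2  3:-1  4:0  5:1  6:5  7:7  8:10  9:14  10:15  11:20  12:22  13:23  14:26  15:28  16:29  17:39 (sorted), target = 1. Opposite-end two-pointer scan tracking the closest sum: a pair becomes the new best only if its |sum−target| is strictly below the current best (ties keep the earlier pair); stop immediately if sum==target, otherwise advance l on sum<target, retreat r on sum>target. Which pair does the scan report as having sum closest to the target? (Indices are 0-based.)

[0,17] -13+39=26 d=25 * → r--
[0,16] -13+29=16 d=15 * → r--
[0,15] -13+28=15 d=14 * → r--
[0,14] -13+26=13 d=12 * → r--
[0,13] -13+23=10 d=9 * → r--
[0,12] -13+22=9 d=8 * → r--
[0,11] -13+20=7 d=6 * → r--
[0,10] -13+15=2 d=1 * → r--
[0,9] -13+14=1 d=0 * → stop

pair (-13, 14) with sum 1 (|Δ|=0)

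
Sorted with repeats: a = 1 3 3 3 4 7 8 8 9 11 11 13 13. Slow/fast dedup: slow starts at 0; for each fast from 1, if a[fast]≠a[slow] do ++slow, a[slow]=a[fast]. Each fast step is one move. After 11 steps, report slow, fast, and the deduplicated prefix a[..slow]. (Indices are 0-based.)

(s=0,f=1) a[fast]=3≠a[slow]=1 write a[1]=3 → slow++,fast++
(s=1,f=2) a[fast]=3=a[slow] dup → fast++
(s=1,f=3) a[fast]=3=a[slow] dup → fast++
(s=1,f=4) a[fast]=4≠a[slow]=3 write a[2]=4 → slow++,fast++
(s=2,f=5) a[fast]=7≠a[slow]=4 write a[3]=7 → slow++,fast++
(s=3,f=6) a[fast]=8≠a[slow]=7 write a[4]=8 → slow++,fast++
(s=4,f=7) a[fast]=8=a[slow] dup → fast++
(s=4,f=8) a[fast]=9≠a[slow]=8 write a[5]=9 → slow++,fast++
(s=5,f=9) a[fast]=11≠a[slow]=9 write a[6]=11 → slow++,fast++
(s=6,f=10) a[fast]=11=a[slow] dup → fast++
(s=6,f=11) a[fast]=13≠a[slow]=11 write a[7]=13 → slow++,fast++

slow=7, fast=12, prefix=[1, 3, 4, 7, 8, 9, 11, 13]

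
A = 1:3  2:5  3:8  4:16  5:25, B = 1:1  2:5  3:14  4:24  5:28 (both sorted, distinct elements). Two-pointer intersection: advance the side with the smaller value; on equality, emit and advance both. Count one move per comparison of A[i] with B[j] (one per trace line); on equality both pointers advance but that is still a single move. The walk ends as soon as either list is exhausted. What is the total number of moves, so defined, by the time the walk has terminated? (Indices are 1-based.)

[i=1,j=1] 3>1 → j++
[i=1,j=2] 3<5 → i++
[i=2,j=2] 5==5 emit → i++,j++
[i=3,j=3] 8<14 → i++
[i=4,j=3] 16>14 → j++
[i=4,j=4] 16<24 → i++
[i=5,j=4] 25>24 → j++
[i=5,j=5] 25<28 → i++

8 moves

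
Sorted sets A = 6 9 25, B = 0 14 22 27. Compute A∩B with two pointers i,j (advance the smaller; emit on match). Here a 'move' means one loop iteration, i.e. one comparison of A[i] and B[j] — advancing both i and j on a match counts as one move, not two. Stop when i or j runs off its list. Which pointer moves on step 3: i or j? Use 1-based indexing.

i=1 j=1: 6>0, j++
i=1 j=2: 6<14, i++
i=2 j=2: 9<14, i++

i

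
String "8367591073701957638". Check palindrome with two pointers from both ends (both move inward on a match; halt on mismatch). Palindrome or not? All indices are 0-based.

l=0 r=18: '8'=='8', l++,r--
l=1 r=17: '3'=='3', l++,r--
l=2 r=16: '6'=='6', l++,r--
l=3 r=15: '7'=='7', l++,r--
l=4 r=14: '5'=='5', l++,r--
l=5 r=13: '9'=='9', l++,r--
l=6 r=12: '1'=='1', l++,r--
l=7 r=11: '0'=='0', l++,r--
l=8 r=10: '7'=='7', l++,r--

palindrome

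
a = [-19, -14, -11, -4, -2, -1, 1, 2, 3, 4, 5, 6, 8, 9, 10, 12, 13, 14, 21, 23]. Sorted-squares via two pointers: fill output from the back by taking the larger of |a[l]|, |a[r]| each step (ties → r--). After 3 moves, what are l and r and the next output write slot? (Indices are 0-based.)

l=1, r=17, next write slot=16

l=0 r=19: |-19|<=|23| out[19]=529, r--
l=0 r=18: |-19|<=|21| out[18]=441, r--
l=0 r=17: |-19|>|14| out[17]=361, l++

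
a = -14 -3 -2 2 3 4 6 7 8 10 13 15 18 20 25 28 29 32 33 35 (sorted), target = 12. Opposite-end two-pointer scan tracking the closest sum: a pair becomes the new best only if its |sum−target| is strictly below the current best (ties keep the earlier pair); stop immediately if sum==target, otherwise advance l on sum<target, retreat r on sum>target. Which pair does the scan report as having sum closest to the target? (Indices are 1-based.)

pair (-3, 15) with sum 12 (|Δ|=0)

l=1 r=20: -14+35=21 d=9 *, r--
l=1 r=19: -14+33=19 d=7 *, r--
l=1 r=18: -14+32=18 d=6 *, r--
l=1 r=17: -14+29=15 d=3 *, r--
l=1 r=16: -14+28=14 d=2 *, r--
l=1 r=15: -14+25=11 d=1 *, l++
l=2 r=15: -3+25=22 d=10, r--
l=2 r=14: -3+20=17 d=5, r--
l=2 r=13: -3+18=15 d=3, r--
l=2 r=12: -3+15=12 d=0 *, stop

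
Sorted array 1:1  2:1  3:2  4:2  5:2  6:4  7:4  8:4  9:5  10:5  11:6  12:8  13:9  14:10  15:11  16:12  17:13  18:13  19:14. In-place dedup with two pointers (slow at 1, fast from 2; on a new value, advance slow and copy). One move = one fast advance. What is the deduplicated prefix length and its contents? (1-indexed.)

length 12; prefix = [1, 2, 4, 5, 6, 8, 9, 10, 11, 12, 13, 14]

(s=1,f=2) a[fast]=1=a[slow] dup → fast++
(s=1,f=3) a[fast]=2≠a[slow]=1 write a[2]=2 → slow++,fast++
(s=2,f=4) a[fast]=2=a[slow] dup → fast++
(s=2,f=5) a[fast]=2=a[slow] dup → fast++
(s=2,f=6) a[fast]=4≠a[slow]=2 write a[3]=4 → slow++,fast++
(s=3,f=7) a[fast]=4=a[slow] dup → fast++
(s=3,f=8) a[fast]=4=a[slow] dup → fast++
(s=3,f=9) a[fast]=5≠a[slow]=4 write a[4]=5 → slow++,fast++
(s=4,f=10) a[fast]=5=a[slow] dup → fast++
(s=4,f=11) a[fast]=6≠a[slow]=5 write a[5]=6 → slow++,fast++
(s=5,f=12) a[fast]=8≠a[slow]=6 write a[6]=8 → slow++,fast++
(s=6,f=13) a[fast]=9≠a[slow]=8 write a[7]=9 → slow++,fast++
(s=7,f=14) a[fast]=10≠a[slow]=9 write a[8]=10 → slow++,fast++
(s=8,f=15) a[fast]=11≠a[slow]=10 write a[9]=11 → slow++,fast++
(s=9,f=16) a[fast]=12≠a[slow]=11 write a[10]=12 → slow++,fast++
(s=10,f=17) a[fast]=13≠a[slow]=12 write a[11]=13 → slow++,fast++
(s=11,f=18) a[fast]=13=a[slow] dup → fast++
(s=11,f=19) a[fast]=14≠a[slow]=13 write a[12]=14 → slow++,fast++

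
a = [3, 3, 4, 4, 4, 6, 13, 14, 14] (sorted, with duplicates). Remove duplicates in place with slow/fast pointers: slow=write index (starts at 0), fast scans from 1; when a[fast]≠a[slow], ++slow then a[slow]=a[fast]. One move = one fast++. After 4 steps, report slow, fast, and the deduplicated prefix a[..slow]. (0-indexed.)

slow=1, fast=5, prefix=[3, 4]

(s=0,f=1) a[fast]=3=a[slow] dup → fast++
(s=0,f=2) a[fast]=4≠a[slow]=3 write a[1]=4 → slow++,fast++
(s=1,f=3) a[fast]=4=a[slow] dup → fast++
(s=1,f=4) a[fast]=4=a[slow] dup → fast++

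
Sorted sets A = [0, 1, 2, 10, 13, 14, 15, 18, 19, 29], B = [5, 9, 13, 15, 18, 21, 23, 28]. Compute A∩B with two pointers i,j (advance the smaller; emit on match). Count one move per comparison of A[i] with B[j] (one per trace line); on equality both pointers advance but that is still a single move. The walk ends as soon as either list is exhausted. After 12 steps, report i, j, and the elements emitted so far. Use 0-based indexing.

i=9, j=6, emitted=[13, 15, 18]

[i=0,j=0] 0<5 → i++
[i=1,j=0] 1<5 → i++
[i=2,j=0] 2<5 → i++
[i=3,j=0] 10>5 → j++
[i=3,j=1] 10>9 → j++
[i=3,j=2] 10<13 → i++
[i=4,j=2] 13==13 emit → i++,j++
[i=5,j=3] 14<15 → i++
[i=6,j=3] 15==15 emit → i++,j++
[i=7,j=4] 18==18 emit → i++,j++
[i=8,j=5] 19<21 → i++
[i=9,j=5] 29>21 → j++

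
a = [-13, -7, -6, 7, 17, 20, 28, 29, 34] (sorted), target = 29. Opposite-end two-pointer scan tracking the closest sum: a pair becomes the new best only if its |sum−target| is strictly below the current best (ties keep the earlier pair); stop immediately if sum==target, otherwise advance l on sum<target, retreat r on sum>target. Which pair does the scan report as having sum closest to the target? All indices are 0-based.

pair (-6, 34) with sum 28 (|Δ|=1)

l=0 r=8: -13+34=21 d=8 *, l++
l=1 r=8: -7+34=27 d=2 *, l++
l=2 r=8: -6+34=28 d=1 *, l++
l=3 r=8: 7+34=41 d=12, r--
l=3 r=7: 7+29=36 d=7, r--
l=3 r=6: 7+28=35 d=6, r--
l=3 r=5: 7+20=27 d=2, l++
l=4 r=5: 17+20=37 d=8, r--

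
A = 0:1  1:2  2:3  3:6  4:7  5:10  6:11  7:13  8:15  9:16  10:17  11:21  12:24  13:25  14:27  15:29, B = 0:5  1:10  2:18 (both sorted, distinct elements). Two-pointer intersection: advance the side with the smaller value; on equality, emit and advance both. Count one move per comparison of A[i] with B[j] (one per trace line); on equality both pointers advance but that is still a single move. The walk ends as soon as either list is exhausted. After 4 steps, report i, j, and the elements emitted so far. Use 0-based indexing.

i=0 j=0: 1<5, i++
i=1 j=0: 2<5, i++
i=2 j=0: 3<5, i++
i=3 j=0: 6>5, j++

i=3, j=1, emitted=[]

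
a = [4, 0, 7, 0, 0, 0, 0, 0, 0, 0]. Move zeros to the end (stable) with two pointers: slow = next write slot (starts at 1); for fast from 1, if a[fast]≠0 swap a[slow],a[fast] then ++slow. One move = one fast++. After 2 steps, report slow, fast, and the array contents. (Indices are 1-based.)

slow=2, fast=3, a=[4, 0, 7, 0, 0, 0, 0, 0, 0, 0]

(s=1,f=1) a[fast]=4≠0 swap→a[1]=4 → slow++,fast++
(s=2,f=2) a[fast]=0 → fast++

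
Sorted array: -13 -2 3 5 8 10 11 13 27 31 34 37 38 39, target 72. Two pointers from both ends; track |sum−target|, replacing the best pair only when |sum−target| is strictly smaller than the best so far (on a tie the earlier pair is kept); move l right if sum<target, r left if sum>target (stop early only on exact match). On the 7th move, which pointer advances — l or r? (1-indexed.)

l

l=1 r=14: -13+39=26 d=46 *, l++
l=2 r=14: -2+39=37 d=35 *, l++
l=3 r=14: 3+39=42 d=30 *, l++
l=4 r=14: 5+39=44 d=28 *, l++
l=5 r=14: 8+39=47 d=25 *, l++
l=6 r=14: 10+39=49 d=23 *, l++
l=7 r=14: 11+39=50 d=22 *, l++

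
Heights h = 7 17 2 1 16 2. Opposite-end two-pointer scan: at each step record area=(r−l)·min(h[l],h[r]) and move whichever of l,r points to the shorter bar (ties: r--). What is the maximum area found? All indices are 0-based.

max area = 48

l=0 r=5: min(7,2)*5=10 best=10 *, r--
l=0 r=4: min(7,16)*4=28 best=28 *, l++
l=1 r=4: min(17,16)*3=48 best=48 *, r--
l=1 r=3: min(17,1)*2=2 best=48, r--
l=1 r=2: min(17,2)*1=2 best=48, r--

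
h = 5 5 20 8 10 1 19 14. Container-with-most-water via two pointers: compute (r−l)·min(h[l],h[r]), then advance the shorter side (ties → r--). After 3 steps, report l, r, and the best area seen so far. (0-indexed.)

l=0 r=7: min(5,14)*7=35 best=35 *, l++
l=1 r=7: min(5,14)*6=30 best=35, l++
l=2 r=7: min(20,14)*5=70 best=70 *, r--

l=2, r=6, best area=70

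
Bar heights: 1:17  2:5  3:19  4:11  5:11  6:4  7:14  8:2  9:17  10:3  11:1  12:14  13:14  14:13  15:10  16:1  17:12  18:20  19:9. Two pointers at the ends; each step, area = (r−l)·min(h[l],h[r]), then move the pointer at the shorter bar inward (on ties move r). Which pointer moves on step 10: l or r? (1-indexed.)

l

l=1 r=19: min(17,9)*18=162 best=162 *, r--
l=1 r=18: min(17,20)*17=289 best=289 *, l++
l=2 r=18: min(5,20)*16=80 best=289, l++
l=3 r=18: min(19,20)*15=285 best=289, l++
l=4 r=18: min(11,20)*14=154 best=289, l++
l=5 r=18: min(11,20)*13=143 best=289, l++
l=6 r=18: min(4,20)*12=48 best=289, l++
l=7 r=18: min(14,20)*11=154 best=289, l++
l=8 r=18: min(2,20)*10=20 best=289, l++
l=9 r=18: min(17,20)*9=153 best=289, l++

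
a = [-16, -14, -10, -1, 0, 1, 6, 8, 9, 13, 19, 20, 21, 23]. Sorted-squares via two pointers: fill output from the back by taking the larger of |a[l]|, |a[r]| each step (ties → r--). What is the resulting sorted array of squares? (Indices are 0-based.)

[0,13] |-16|<=|23| out[13]=529 → r--
[0,12] |-16|<=|21| out[12]=441 → r--
[0,11] |-16|<=|20| out[11]=400 → r--
[0,10] |-16|<=|19| out[10]=361 → r--
[0,9] |-16|>|13| out[9]=256 → l++
[1,9] |-14|>|13| out[8]=196 → l++
[2,9] |-10|<=|13| out[7]=169 → r--
[2,8] |-10|>|9| out[6]=100 → l++
[3,8] |-1|<=|9| out[5]=81 → r--
[3,7] |-1|<=|8| out[4]=64 → r--
[3,6] |-1|<=|6| out[3]=36 → r--
[3,5] |-1|<=|1| out[2]=1 → r--
[3,4] |-1|>|0| out[1]=1 → l++
[4,4] |0|<=|0| out[0]=0 → r--

[0, 1, 1, 36, 64, 81, 100, 169, 196, 256, 361, 400, 441, 529]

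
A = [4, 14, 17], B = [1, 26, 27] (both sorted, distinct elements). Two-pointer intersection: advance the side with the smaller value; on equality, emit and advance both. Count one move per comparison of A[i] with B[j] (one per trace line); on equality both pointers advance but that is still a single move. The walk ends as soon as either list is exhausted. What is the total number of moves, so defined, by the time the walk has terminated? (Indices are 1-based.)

4 moves

[i=1,j=1] 4>1 → j++
[i=1,j=2] 4<26 → i++
[i=2,j=2] 14<26 → i++
[i=3,j=2] 17<26 → i++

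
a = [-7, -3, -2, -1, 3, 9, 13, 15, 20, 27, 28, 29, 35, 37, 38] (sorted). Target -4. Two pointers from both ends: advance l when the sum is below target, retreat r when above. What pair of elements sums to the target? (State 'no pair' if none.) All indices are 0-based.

l=0 r=14: -7+38=31 >-4, r--
l=0 r=13: -7+37=30 >-4, r--
l=0 r=12: -7+35=28 >-4, r--
l=0 r=11: -7+29=22 >-4, r--
l=0 r=10: -7+28=21 >-4, r--
l=0 r=9: -7+27=20 >-4, r--
l=0 r=8: -7+20=13 >-4, r--
l=0 r=7: -7+15=8 >-4, r--
l=0 r=6: -7+13=6 >-4, r--
l=0 r=5: -7+9=2 >-4, r--
l=0 r=4: -7+3=-4, found

(-7, 3)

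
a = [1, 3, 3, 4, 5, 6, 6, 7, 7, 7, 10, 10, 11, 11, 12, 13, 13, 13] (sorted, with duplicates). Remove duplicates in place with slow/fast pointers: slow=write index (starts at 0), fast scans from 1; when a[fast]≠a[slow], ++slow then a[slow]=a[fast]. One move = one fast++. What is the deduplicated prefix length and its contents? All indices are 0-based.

slow=0 fast=1: a[fast]=3≠a[slow]=1 write a[1]=3, slow++,fast++
slow=1 fast=2: a[fast]=3=a[slow] dup, fast++
slow=1 fast=3: a[fast]=4≠a[slow]=3 write a[2]=4, slow++,fast++
slow=2 fast=4: a[fast]=5≠a[slow]=4 write a[3]=5, slow++,fast++
slow=3 fast=5: a[fast]=6≠a[slow]=5 write a[4]=6, slow++,fast++
slow=4 fast=6: a[fast]=6=a[slow] dup, fast++
slow=4 fast=7: a[fast]=7≠a[slow]=6 write a[5]=7, slow++,fast++
slow=5 fast=8: a[fast]=7=a[slow] dup, fast++
slow=5 fast=9: a[fast]=7=a[slow] dup, fast++
slow=5 fast=10: a[fast]=10≠a[slow]=7 write a[6]=10, slow++,fast++
slow=6 fast=11: a[fast]=10=a[slow] dup, fast++
slow=6 fast=12: a[fast]=11≠a[slow]=10 write a[7]=11, slow++,fast++
slow=7 fast=13: a[fast]=11=a[slow] dup, fast++
slow=7 fast=14: a[fast]=12≠a[slow]=11 write a[8]=12, slow++,fast++
slow=8 fast=15: a[fast]=13≠a[slow]=12 write a[9]=13, slow++,fast++
slow=9 fast=16: a[fast]=13=a[slow] dup, fast++
slow=9 fast=17: a[fast]=13=a[slow] dup, fast++

length 10; prefix = [1, 3, 4, 5, 6, 7, 10, 11, 12, 13]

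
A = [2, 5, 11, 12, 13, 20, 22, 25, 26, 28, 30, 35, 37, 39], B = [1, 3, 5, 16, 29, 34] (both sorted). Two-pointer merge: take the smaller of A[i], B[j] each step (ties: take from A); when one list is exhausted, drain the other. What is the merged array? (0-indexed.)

[i=0,j=0] A[i]=2>B[j]=1 take 1 → j++
[i=0,j=1] A[i]=2<=B[j]=3 take 2 → i++
[i=1,j=1] A[i]=5>B[j]=3 take 3 → j++
[i=1,j=2] A[i]=5<=B[j]=5 take 5 → i++
[i=2,j=2] A[i]=11>B[j]=5 take 5 → j++
[i=2,j=3] A[i]=11<=B[j]=16 take 11 → i++
[i=3,j=3] A[i]=12<=B[j]=16 take 12 → i++
[i=4,j=3] A[i]=13<=B[j]=16 take 13 → i++
[i=5,j=3] A[i]=20>B[j]=16 take 16 → j++
[i=5,j=4] A[i]=20<=B[j]=29 take 20 → i++
[i=6,j=4] A[i]=22<=B[j]=29 take 22 → i++
[i=7,j=4] A[i]=25<=B[j]=29 take 25 → i++
[i=8,j=4] A[i]=26<=B[j]=29 take 26 → i++
[i=9,j=4] A[i]=28<=B[j]=29 take 28 → i++
[i=10,j=4] A[i]=30>B[j]=29 take 29 → j++
[i=10,j=5] A[i]=30<=B[j]=34 take 30 → i++
[i=11,j=5] A[i]=35>B[j]=34 take 34 → j++
[i=11,j=6] B done, take A[i]=35 → i++
[i=12,j=6] B done, take A[i]=37 → i++
[i=13,j=6] B done, take A[i]=39 → i++

[1, 2, 3, 5, 5, 11, 12, 13, 16, 20, 22, 25, 26, 28, 29, 30, 34, 35, 37, 39]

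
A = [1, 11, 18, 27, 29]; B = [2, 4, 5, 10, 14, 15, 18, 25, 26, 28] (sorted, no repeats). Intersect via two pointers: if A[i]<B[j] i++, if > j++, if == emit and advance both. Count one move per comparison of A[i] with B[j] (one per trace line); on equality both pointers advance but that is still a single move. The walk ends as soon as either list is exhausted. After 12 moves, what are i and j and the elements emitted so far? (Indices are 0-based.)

i=4, j=9, emitted=[18]

i=0 j=0: 1<2, i++
i=1 j=0: 11>2, j++
i=1 j=1: 11>4, j++
i=1 j=2: 11>5, j++
i=1 j=3: 11>10, j++
i=1 j=4: 11<14, i++
i=2 j=4: 18>14, j++
i=2 j=5: 18>15, j++
i=2 j=6: 18==18 emit, i++,j++
i=3 j=7: 27>25, j++
i=3 j=8: 27>26, j++
i=3 j=9: 27<28, i++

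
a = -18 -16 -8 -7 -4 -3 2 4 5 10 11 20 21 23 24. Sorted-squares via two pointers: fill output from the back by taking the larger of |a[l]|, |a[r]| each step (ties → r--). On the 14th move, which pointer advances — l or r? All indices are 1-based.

l

[1,15] |-18|<=|24| out[15]=576 → r--
[1,14] |-18|<=|23| out[14]=529 → r--
[1,13] |-18|<=|21| out[13]=441 → r--
[1,12] |-18|<=|20| out[12]=400 → r--
[1,11] |-18|>|11| out[11]=324 → l++
[2,11] |-16|>|11| out[10]=256 → l++
[3,11] |-8|<=|11| out[9]=121 → r--
[3,10] |-8|<=|10| out[8]=100 → r--
[3,9] |-8|>|5| out[7]=64 → l++
[4,9] |-7|>|5| out[6]=49 → l++
[5,9] |-4|<=|5| out[5]=25 → r--
[5,8] |-4|<=|4| out[4]=16 → r--
[5,7] |-4|>|2| out[3]=16 → l++
[6,7] |-3|>|2| out[2]=9 → l++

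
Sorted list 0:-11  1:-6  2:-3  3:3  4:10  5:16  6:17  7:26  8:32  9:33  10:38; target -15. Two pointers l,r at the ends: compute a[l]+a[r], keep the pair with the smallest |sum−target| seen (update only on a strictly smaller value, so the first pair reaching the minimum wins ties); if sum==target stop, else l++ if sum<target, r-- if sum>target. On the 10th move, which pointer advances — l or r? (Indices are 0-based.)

[0,10] -11+38=27 d=42 * → r--
[0,9] -11+33=22 d=37 * → r--
[0,8] -11+32=21 d=36 * → r--
[0,7] -11+26=15 d=30 * → r--
[0,6] -11+17=6 d=21 * → r--
[0,5] -11+16=5 d=20 * → r--
[0,4] -11+10=-1 d=14 * → r--
[0,3] -11+3=-8 d=7 * → r--
[0,2] -11+-3=-14 d=1 * → r--
[0,1] -11+-6=-17 d=2 → l++

l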